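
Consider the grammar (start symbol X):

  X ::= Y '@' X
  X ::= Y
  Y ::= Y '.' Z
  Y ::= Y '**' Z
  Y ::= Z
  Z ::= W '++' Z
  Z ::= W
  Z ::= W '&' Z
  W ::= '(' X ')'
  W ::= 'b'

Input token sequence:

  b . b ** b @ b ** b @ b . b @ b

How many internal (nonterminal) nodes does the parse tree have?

[X [Y [Y [Y [Z [W b]]] . [Z [W b]]] ** [Z [W b]]] @ [X [Y [Y [Z [W b]]] ** [Z [W b]]] @ [X [Y [Y [Z [W b]]] . [Z [W b]]] @ [X [Y [Z [W b]]]]]]]

28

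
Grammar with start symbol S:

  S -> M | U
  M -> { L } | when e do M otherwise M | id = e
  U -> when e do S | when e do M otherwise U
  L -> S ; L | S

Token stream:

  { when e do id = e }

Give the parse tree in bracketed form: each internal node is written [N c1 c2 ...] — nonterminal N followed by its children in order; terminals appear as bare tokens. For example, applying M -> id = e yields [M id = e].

S
M
{ L }
{ S }
{ U }
{ when e do S }
{ when e do M }
{ when e do id = e }

[S [M { [L [S [U when e do [S [M id = e]]]]] }]]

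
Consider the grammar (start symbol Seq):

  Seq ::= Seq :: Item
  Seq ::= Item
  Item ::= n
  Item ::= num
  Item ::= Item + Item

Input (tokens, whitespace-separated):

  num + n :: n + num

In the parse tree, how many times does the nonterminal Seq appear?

2

[Seq [Seq [Item [Item num] + [Item n]]] :: [Item [Item n] + [Item num]]]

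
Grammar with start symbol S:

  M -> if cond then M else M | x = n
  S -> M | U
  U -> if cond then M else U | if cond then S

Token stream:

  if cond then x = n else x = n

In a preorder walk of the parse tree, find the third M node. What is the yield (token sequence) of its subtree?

x = n

[S [M if cond then [M x = n] else [M x = n]]]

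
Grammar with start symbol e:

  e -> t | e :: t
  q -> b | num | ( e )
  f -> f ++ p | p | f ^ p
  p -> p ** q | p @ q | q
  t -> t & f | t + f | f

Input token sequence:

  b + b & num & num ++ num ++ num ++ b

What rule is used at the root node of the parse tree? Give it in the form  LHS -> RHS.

e -> t

[e [t [t [t [t [f [p [q b]]]] + [f [p [q b]]]] & [f [p [q num]]]] & [f [f [f [f [p [q num]]] ++ [p [q num]]] ++ [p [q num]]] ++ [p [q b]]]]]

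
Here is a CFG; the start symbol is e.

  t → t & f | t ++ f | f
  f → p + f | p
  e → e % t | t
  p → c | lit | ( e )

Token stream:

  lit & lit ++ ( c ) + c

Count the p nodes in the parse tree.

5

[e [t [t [t [f [p lit]]] & [f [p lit]]] ++ [f [p ( [e [t [f [p c]]]] )] + [f [p c]]]]]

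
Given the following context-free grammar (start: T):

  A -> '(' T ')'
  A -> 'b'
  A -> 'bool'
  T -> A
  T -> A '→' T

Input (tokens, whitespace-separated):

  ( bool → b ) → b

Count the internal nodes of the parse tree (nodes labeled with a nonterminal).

[T [A ( [T [A bool] → [T [A b]]] )] → [T [A b]]]

8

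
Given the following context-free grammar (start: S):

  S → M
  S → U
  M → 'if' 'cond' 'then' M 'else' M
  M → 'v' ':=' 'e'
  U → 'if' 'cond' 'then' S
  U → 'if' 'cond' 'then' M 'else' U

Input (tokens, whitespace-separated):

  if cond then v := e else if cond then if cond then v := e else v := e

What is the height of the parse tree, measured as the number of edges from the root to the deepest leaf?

6

[S [U if cond then [M v := e] else [U if cond then [S [M if cond then [M v := e] else [M v := e]]]]]]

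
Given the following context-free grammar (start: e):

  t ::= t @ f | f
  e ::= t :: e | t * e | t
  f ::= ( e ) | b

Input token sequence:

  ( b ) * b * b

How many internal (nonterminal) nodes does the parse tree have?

12

[e [t [f ( [e [t [f b]]] )]] * [e [t [f b]] * [e [t [f b]]]]]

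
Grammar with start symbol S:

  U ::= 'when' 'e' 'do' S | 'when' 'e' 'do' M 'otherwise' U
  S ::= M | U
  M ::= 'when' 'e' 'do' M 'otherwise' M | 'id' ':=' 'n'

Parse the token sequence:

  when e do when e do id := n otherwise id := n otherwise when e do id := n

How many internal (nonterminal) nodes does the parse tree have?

8

[S [U when e do [M when e do [M id := n] otherwise [M id := n]] otherwise [U when e do [S [M id := n]]]]]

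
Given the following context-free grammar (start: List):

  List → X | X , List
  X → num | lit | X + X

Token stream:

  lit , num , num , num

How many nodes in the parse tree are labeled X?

4

[List [X lit] , [List [X num] , [List [X num] , [List [X num]]]]]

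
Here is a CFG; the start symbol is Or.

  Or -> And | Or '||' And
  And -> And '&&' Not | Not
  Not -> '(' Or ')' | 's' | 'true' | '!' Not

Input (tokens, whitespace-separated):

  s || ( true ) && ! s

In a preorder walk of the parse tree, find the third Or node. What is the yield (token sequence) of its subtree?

[Or [Or [And [Not s]]] || [And [And [Not ( [Or [And [Not true]]] )]] && [Not ! [Not s]]]]

true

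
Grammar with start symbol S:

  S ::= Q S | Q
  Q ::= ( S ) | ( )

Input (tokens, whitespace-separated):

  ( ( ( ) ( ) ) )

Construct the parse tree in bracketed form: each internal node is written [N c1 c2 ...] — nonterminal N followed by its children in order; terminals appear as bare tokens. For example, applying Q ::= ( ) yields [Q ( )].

[S [Q ( [S [Q ( [S [Q ( )] [S [Q ( )]]] )]] )]]

S
Q
( S )
( Q )
( ( S ) )
( ( Q S ) )
( ( ( ) S ) )
( ( ( ) Q ) )
( ( ( ) ( ) ) )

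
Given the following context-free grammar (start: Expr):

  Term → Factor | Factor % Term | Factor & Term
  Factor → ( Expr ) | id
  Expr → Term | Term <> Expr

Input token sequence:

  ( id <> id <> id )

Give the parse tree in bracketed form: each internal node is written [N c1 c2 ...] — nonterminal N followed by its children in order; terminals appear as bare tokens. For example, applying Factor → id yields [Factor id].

[Expr [Term [Factor ( [Expr [Term [Factor id]] <> [Expr [Term [Factor id]] <> [Expr [Term [Factor id]]]]] )]]]

Expr
Term
Factor
( Expr )
( Term <> Expr )
( Factor <> Expr )
( id <> Expr )
( id <> Term <> Expr )
( id <> Factor <> Expr )
( id <> id <> Expr )
( id <> id <> Term )
( id <> id <> Factor )
( id <> id <> id )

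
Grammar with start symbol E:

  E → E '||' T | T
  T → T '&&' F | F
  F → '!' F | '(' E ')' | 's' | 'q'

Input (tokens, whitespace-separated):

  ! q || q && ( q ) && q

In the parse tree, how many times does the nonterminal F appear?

[E [E [T [F ! [F q]]]] || [T [T [T [F q]] && [F ( [E [T [F q]]] )]] && [F q]]]

6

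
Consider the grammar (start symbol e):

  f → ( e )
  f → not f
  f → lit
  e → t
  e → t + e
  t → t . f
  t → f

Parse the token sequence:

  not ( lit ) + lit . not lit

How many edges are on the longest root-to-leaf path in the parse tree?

[e [t [f not [f ( [e [t [f lit]]] )]]] + [e [t [t [f lit]] . [f not [f lit]]]]]

7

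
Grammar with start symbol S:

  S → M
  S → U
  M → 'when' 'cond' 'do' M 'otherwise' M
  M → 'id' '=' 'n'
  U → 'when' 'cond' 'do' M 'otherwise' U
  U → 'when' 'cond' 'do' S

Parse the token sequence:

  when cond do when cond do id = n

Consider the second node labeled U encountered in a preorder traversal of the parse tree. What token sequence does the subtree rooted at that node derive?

when cond do id = n

[S [U when cond do [S [U when cond do [S [M id = n]]]]]]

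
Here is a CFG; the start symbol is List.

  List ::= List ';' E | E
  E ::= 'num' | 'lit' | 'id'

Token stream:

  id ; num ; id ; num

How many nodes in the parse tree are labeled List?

[List [List [List [List [E id]] ; [E num]] ; [E id]] ; [E num]]

4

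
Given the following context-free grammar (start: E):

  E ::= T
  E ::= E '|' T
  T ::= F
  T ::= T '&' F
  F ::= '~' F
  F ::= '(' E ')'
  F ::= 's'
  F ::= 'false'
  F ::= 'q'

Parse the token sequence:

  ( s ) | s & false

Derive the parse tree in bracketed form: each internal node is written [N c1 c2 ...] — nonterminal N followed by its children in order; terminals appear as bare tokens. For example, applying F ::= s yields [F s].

E
E | T
T | T
F | T
( E ) | T
( T ) | T
( F ) | T
( s ) | T
( s ) | T & F
( s ) | F & F
( s ) | s & F
( s ) | s & false

[E [E [T [F ( [E [T [F s]]] )]]] | [T [T [F s]] & [F false]]]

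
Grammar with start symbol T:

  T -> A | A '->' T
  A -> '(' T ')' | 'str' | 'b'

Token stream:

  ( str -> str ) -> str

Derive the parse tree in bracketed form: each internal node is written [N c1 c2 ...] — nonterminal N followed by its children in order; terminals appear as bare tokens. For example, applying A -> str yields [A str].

[T [A ( [T [A str] -> [T [A str]]] )] -> [T [A str]]]

T
A -> T
( T ) -> T
( A -> T ) -> T
( str -> T ) -> T
( str -> A ) -> T
( str -> str ) -> T
( str -> str ) -> A
( str -> str ) -> str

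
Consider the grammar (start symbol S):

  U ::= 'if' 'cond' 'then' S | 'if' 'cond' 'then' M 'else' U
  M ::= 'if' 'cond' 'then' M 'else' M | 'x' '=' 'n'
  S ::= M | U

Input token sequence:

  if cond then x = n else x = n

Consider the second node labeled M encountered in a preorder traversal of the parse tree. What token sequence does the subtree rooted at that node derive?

x = n

[S [M if cond then [M x = n] else [M x = n]]]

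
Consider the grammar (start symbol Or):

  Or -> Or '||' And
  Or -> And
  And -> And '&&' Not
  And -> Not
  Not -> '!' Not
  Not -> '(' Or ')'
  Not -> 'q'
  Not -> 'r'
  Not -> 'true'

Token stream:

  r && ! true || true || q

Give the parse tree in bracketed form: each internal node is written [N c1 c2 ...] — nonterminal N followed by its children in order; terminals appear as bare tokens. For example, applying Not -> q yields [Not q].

[Or [Or [Or [And [And [Not r]] && [Not ! [Not true]]]] || [And [Not true]]] || [And [Not q]]]

Or
Or || And
Or || And || And
And || And || And
And && Not || And || And
Not && Not || And || And
r && Not || And || And
r && ! Not || And || And
r && ! true || And || And
r && ! true || Not || And
r && ! true || true || And
r && ! true || true || Not
r && ! true || true || q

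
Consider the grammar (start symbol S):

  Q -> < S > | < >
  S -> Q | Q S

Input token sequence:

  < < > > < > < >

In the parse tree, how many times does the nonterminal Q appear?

[S [Q < [S [Q < >]] >] [S [Q < >] [S [Q < >]]]]

4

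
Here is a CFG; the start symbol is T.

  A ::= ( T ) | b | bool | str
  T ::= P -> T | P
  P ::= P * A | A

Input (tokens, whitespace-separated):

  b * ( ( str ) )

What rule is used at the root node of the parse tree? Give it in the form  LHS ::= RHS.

T ::= P

[T [P [P [A b]] * [A ( [T [P [A ( [T [P [A str]]] )]]] )]]]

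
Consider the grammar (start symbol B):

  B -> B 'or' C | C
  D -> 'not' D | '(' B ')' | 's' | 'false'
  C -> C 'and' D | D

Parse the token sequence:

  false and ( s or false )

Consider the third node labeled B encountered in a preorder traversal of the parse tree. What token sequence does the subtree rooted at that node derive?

s

[B [C [C [D false]] and [D ( [B [B [C [D s]]] or [C [D false]]] )]]]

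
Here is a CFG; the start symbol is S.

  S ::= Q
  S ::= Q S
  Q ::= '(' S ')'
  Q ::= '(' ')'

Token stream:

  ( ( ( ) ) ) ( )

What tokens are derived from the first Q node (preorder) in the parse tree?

( ( ( ) ) )

[S [Q ( [S [Q ( [S [Q ( )]] )]] )] [S [Q ( )]]]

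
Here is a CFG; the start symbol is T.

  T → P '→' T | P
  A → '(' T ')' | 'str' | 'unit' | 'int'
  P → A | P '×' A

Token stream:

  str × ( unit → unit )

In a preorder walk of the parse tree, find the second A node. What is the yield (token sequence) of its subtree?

[T [P [P [A str]] × [A ( [T [P [A unit]] → [T [P [A unit]]]] )]]]

( unit → unit )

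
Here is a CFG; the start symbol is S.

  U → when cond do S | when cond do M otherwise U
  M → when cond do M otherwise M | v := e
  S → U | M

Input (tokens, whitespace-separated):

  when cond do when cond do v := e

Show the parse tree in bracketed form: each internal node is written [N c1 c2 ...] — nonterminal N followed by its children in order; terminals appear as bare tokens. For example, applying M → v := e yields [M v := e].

[S [U when cond do [S [U when cond do [S [M v := e]]]]]]

S
U
when cond do S
when cond do U
when cond do when cond do S
when cond do when cond do M
when cond do when cond do v := e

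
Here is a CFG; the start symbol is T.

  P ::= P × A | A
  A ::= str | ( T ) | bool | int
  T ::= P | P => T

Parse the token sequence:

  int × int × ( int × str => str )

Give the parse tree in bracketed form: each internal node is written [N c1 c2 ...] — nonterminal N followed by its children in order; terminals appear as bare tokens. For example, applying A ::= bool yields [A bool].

[T [P [P [P [A int]] × [A int]] × [A ( [T [P [P [A int]] × [A str]] => [T [P [A str]]]] )]]]

T
P
P × A
P × A × A
A × A × A
int × A × A
int × int × A
int × int × ( T )
int × int × ( P => T )
int × int × ( P × A => T )
int × int × ( A × A => T )
int × int × ( int × A => T )
int × int × ( int × str => T )
int × int × ( int × str => P )
int × int × ( int × str => A )
int × int × ( int × str => str )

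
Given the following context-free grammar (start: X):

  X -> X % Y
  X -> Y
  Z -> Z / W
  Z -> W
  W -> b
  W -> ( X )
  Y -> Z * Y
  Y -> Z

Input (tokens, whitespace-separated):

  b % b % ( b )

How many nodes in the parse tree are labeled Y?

[X [X [X [Y [Z [W b]]]] % [Y [Z [W b]]]] % [Y [Z [W ( [X [Y [Z [W b]]]] )]]]]

4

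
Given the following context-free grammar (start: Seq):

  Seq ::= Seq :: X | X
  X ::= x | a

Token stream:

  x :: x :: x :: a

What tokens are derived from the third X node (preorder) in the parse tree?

x

[Seq [Seq [Seq [Seq [X x]] :: [X x]] :: [X x]] :: [X a]]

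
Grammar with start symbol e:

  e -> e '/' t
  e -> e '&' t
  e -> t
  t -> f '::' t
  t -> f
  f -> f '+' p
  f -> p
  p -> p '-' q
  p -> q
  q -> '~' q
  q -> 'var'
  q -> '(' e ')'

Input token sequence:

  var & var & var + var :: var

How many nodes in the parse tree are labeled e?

[e [e [e [t [f [p [q var]]]]] & [t [f [p [q var]]]]] & [t [f [f [p [q var]]] + [p [q var]]] :: [t [f [p [q var]]]]]]

3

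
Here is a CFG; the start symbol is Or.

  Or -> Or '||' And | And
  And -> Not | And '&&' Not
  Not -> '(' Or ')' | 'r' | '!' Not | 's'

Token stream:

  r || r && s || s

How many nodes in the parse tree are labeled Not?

[Or [Or [Or [And [Not r]]] || [And [And [Not r]] && [Not s]]] || [And [Not s]]]

4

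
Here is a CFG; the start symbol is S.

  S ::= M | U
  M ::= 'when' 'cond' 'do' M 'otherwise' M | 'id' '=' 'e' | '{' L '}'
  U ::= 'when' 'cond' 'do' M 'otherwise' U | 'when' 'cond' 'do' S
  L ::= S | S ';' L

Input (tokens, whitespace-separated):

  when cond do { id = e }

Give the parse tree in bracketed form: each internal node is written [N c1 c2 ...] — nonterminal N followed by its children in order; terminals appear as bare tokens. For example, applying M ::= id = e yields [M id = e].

[S [U when cond do [S [M { [L [S [M id = e]]] }]]]]

S
U
when cond do S
when cond do M
when cond do { L }
when cond do { S }
when cond do { M }
when cond do { id = e }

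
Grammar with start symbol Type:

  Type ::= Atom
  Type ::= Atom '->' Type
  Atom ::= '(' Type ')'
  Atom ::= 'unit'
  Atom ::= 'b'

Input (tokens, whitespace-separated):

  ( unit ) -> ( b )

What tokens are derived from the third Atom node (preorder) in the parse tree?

[Type [Atom ( [Type [Atom unit]] )] -> [Type [Atom ( [Type [Atom b]] )]]]

( b )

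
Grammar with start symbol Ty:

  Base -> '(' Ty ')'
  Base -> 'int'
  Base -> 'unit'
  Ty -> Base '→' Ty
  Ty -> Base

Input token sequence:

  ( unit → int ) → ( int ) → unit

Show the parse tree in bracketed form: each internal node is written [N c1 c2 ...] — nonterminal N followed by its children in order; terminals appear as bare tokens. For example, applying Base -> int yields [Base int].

[Ty [Base ( [Ty [Base unit] → [Ty [Base int]]] )] → [Ty [Base ( [Ty [Base int]] )] → [Ty [Base unit]]]]

Ty
Base → Ty
( Ty ) → Ty
( Base → Ty ) → Ty
( unit → Ty ) → Ty
( unit → Base ) → Ty
( unit → int ) → Ty
( unit → int ) → Base → Ty
( unit → int ) → ( Ty ) → Ty
( unit → int ) → ( Base ) → Ty
( unit → int ) → ( int ) → Ty
( unit → int ) → ( int ) → Base
( unit → int ) → ( int ) → unit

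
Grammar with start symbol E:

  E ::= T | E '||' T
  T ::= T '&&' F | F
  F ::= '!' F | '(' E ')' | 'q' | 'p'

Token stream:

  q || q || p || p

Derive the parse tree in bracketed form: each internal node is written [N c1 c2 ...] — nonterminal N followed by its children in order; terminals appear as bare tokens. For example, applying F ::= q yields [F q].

[E [E [E [E [T [F q]]] || [T [F q]]] || [T [F p]]] || [T [F p]]]

E
E || T
E || T || T
E || T || T || T
T || T || T || T
F || T || T || T
q || T || T || T
q || F || T || T
q || q || T || T
q || q || F || T
q || q || p || T
q || q || p || F
q || q || p || p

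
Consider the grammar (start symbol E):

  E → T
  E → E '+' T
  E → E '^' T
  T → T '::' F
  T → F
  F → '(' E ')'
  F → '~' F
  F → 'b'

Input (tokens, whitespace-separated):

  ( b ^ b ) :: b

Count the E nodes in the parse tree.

3

[E [T [T [F ( [E [E [T [F b]]] ^ [T [F b]]] )]] :: [F b]]]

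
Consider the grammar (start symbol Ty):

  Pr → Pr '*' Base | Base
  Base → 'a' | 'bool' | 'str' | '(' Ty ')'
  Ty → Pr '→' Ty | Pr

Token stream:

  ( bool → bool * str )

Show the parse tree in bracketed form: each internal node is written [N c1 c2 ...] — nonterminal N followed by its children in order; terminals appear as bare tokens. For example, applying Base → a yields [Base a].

[Ty [Pr [Base ( [Ty [Pr [Base bool]] → [Ty [Pr [Pr [Base bool]] * [Base str]]]] )]]]

Ty
Pr
Base
( Ty )
( Pr → Ty )
( Base → Ty )
( bool → Ty )
( bool → Pr )
( bool → Pr * Base )
( bool → Base * Base )
( bool → bool * Base )
( bool → bool * str )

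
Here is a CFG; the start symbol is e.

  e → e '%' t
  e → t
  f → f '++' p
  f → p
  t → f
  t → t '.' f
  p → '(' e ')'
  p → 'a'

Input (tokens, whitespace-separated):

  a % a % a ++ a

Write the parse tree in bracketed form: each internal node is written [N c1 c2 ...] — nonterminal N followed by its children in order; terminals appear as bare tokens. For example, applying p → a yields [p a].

[e [e [e [t [f [p a]]]] % [t [f [p a]]]] % [t [f [f [p a]] ++ [p a]]]]

e
e % t
e % t % t
t % t % t
f % t % t
p % t % t
a % t % t
a % f % t
a % p % t
a % a % t
a % a % f
a % a % f ++ p
a % a % p ++ p
a % a % a ++ p
a % a % a ++ a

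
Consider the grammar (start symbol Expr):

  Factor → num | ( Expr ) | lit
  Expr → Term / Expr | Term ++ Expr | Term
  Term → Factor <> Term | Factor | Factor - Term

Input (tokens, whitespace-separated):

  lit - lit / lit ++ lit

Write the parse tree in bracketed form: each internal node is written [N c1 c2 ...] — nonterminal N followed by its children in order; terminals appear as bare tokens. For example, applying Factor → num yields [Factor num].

Expr
Term / Expr
Factor - Term / Expr
lit - Term / Expr
lit - Factor / Expr
lit - lit / Expr
lit - lit / Term ++ Expr
lit - lit / Factor ++ Expr
lit - lit / lit ++ Expr
lit - lit / lit ++ Term
lit - lit / lit ++ Factor
lit - lit / lit ++ lit

[Expr [Term [Factor lit] - [Term [Factor lit]]] / [Expr [Term [Factor lit]] ++ [Expr [Term [Factor lit]]]]]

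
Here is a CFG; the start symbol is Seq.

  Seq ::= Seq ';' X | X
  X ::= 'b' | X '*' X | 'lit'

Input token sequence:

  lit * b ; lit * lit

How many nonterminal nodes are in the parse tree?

[Seq [Seq [X [X lit] * [X b]]] ; [X [X lit] * [X lit]]]

8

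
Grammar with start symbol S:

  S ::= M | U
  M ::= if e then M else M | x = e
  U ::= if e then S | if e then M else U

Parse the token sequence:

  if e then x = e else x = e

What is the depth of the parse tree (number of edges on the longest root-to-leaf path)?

3

[S [M if e then [M x = e] else [M x = e]]]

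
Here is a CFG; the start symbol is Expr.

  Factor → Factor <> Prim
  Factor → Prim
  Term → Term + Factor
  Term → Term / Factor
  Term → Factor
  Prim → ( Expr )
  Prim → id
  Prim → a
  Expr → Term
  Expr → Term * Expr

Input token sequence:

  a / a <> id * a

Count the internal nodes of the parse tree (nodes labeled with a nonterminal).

[Expr [Term [Term [Factor [Prim a]]] / [Factor [Factor [Prim a]] <> [Prim id]]] * [Expr [Term [Factor [Prim a]]]]]

13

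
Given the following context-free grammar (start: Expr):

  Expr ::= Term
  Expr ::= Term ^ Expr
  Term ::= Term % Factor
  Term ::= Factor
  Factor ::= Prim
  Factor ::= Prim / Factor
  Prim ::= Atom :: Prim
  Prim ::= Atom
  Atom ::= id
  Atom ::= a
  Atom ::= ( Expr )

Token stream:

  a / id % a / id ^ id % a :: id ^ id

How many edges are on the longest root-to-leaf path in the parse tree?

[Expr [Term [Term [Factor [Prim [Atom a]] / [Factor [Prim [Atom id]]]]] % [Factor [Prim [Atom a]] / [Factor [Prim [Atom id]]]]] ^ [Expr [Term [Term [Factor [Prim [Atom id]]]] % [Factor [Prim [Atom a] :: [Prim [Atom id]]]]] ^ [Expr [Term [Factor [Prim [Atom id]]]]]]]

7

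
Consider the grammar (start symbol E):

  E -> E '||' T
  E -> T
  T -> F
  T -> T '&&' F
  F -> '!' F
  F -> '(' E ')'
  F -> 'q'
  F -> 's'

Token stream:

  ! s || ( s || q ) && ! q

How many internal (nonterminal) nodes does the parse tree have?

[E [E [T [F ! [F s]]]] || [T [T [F ( [E [E [T [F s]]] || [T [F q]]] )]] && [F ! [F q]]]]

16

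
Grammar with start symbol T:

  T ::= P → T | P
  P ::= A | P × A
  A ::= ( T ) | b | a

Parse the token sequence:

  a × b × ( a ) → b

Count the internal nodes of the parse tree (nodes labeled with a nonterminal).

13

[T [P [P [P [A a]] × [A b]] × [A ( [T [P [A a]]] )]] → [T [P [A b]]]]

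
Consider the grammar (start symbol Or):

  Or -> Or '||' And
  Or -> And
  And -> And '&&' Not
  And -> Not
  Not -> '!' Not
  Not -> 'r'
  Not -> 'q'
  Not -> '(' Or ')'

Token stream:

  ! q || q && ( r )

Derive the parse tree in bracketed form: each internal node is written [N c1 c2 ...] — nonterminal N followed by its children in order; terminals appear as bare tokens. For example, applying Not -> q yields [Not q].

Or
Or || And
And || And
Not || And
! Not || And
! q || And
! q || And && Not
! q || Not && Not
! q || q && Not
! q || q && ( Or )
! q || q && ( And )
! q || q && ( Not )
! q || q && ( r )

[Or [Or [And [Not ! [Not q]]]] || [And [And [Not q]] && [Not ( [Or [And [Not r]]] )]]]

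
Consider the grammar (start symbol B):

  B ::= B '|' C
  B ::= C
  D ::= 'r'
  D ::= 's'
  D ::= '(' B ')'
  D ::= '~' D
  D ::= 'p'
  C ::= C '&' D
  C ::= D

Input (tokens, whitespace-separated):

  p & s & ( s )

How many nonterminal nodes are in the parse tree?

10

[B [C [C [C [D p]] & [D s]] & [D ( [B [C [D s]]] )]]]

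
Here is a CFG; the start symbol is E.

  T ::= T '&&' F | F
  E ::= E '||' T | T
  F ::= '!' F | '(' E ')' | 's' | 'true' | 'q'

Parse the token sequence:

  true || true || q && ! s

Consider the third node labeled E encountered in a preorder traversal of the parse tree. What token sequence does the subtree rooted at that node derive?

[E [E [E [T [F true]]] || [T [F true]]] || [T [T [F q]] && [F ! [F s]]]]

true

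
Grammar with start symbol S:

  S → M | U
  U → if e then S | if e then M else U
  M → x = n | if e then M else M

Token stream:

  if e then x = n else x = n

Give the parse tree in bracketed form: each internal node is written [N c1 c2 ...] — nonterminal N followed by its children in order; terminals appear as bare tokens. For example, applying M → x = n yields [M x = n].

[S [M if e then [M x = n] else [M x = n]]]

S
M
if e then M else M
if e then x = n else M
if e then x = n else x = n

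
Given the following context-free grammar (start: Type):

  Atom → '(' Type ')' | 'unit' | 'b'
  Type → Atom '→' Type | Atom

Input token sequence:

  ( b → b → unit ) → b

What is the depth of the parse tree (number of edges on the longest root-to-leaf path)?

[Type [Atom ( [Type [Atom b] → [Type [Atom b] → [Type [Atom unit]]]] )] → [Type [Atom b]]]

6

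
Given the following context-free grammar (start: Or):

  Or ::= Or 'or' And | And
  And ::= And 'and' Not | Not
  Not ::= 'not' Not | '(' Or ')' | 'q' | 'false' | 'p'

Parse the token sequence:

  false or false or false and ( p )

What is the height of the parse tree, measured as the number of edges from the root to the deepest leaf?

[Or [Or [Or [And [Not false]]] or [And [Not false]]] or [And [And [Not false]] and [Not ( [Or [And [Not p]]] )]]]

6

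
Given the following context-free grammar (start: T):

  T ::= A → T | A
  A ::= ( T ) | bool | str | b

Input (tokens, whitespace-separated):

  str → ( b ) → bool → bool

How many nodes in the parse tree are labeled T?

[T [A str] → [T [A ( [T [A b]] )] → [T [A bool] → [T [A bool]]]]]

5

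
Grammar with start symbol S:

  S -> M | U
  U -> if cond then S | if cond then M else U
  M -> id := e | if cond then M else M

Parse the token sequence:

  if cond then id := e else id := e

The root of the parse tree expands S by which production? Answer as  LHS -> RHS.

[S [M if cond then [M id := e] else [M id := e]]]

S -> M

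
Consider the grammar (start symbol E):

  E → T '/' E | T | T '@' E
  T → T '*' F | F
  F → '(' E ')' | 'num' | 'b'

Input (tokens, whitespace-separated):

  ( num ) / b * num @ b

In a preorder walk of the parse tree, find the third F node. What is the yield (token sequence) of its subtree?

b

[E [T [F ( [E [T [F num]]] )]] / [E [T [T [F b]] * [F num]] @ [E [T [F b]]]]]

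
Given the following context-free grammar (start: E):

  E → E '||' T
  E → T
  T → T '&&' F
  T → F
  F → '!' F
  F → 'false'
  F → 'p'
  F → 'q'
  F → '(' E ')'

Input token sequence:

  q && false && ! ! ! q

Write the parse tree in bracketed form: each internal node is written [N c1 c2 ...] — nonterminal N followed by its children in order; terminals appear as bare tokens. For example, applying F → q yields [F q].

[E [T [T [T [F q]] && [F false]] && [F ! [F ! [F ! [F q]]]]]]

E
T
T && F
T && F && F
F && F && F
q && F && F
q && false && F
q && false && ! F
q && false && ! ! F
q && false && ! ! ! F
q && false && ! ! ! q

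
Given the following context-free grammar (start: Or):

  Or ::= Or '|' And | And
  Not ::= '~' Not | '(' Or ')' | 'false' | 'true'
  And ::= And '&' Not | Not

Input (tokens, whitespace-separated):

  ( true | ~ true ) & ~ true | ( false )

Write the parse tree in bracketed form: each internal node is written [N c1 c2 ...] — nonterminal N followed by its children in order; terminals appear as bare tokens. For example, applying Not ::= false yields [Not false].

[Or [Or [And [And [Not ( [Or [Or [And [Not true]]] | [And [Not ~ [Not true]]]] )]] & [Not ~ [Not true]]]] | [And [Not ( [Or [And [Not false]]] )]]]

Or
Or | And
And | And
And & Not | And
Not & Not | And
( Or ) & Not | And
( Or | And ) & Not | And
( And | And ) & Not | And
( Not | And ) & Not | And
( true | And ) & Not | And
( true | Not ) & Not | And
( true | ~ Not ) & Not | And
( true | ~ true ) & Not | And
( true | ~ true ) & ~ Not | And
( true | ~ true ) & ~ true | And
( true | ~ true ) & ~ true | Not
( true | ~ true ) & ~ true | ( Or )
( true | ~ true ) & ~ true | ( And )
( true | ~ true ) & ~ true | ( Not )
( true | ~ true ) & ~ true | ( false )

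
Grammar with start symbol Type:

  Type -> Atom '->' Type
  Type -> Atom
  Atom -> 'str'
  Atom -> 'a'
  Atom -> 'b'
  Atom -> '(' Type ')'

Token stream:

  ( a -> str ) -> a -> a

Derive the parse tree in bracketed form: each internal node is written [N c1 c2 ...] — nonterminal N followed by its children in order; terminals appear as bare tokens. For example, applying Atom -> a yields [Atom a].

Type
Atom -> Type
( Type ) -> Type
( Atom -> Type ) -> Type
( a -> Type ) -> Type
( a -> Atom ) -> Type
( a -> str ) -> Type
( a -> str ) -> Atom -> Type
( a -> str ) -> a -> Type
( a -> str ) -> a -> Atom
( a -> str ) -> a -> a

[Type [Atom ( [Type [Atom a] -> [Type [Atom str]]] )] -> [Type [Atom a] -> [Type [Atom a]]]]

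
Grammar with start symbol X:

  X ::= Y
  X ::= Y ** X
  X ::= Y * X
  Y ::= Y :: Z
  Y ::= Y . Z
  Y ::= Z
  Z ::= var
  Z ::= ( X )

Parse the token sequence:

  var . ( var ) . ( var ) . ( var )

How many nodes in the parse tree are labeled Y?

7

[X [Y [Y [Y [Y [Z var]] . [Z ( [X [Y [Z var]]] )]] . [Z ( [X [Y [Z var]]] )]] . [Z ( [X [Y [Z var]]] )]]]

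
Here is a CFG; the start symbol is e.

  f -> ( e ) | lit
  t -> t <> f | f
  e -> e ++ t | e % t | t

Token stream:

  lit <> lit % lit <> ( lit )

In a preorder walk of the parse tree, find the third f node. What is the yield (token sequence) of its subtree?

lit

[e [e [t [t [f lit]] <> [f lit]]] % [t [t [f lit]] <> [f ( [e [t [f lit]]] )]]]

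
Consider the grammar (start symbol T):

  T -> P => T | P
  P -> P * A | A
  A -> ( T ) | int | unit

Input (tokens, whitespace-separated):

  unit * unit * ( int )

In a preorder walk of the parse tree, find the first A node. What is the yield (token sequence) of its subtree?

[T [P [P [P [A unit]] * [A unit]] * [A ( [T [P [A int]]] )]]]

unit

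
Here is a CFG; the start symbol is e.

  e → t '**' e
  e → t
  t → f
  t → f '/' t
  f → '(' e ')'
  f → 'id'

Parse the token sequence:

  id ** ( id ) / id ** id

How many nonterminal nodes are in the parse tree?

[e [t [f id]] ** [e [t [f ( [e [t [f id]]] )] / [t [f id]]] ** [e [t [f id]]]]]

14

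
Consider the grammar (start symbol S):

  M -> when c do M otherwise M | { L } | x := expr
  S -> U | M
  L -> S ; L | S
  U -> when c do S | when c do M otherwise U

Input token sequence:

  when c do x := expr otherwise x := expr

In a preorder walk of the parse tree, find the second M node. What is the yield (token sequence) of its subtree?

x := expr

[S [M when c do [M x := expr] otherwise [M x := expr]]]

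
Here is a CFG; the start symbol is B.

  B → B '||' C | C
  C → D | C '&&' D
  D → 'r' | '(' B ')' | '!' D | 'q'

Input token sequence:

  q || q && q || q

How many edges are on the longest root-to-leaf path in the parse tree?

5

[B [B [B [C [D q]]] || [C [C [D q]] && [D q]]] || [C [D q]]]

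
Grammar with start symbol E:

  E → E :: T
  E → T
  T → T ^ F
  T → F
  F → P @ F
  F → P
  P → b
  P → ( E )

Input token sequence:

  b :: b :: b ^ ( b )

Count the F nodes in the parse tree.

5

[E [E [E [T [F [P b]]]] :: [T [F [P b]]]] :: [T [T [F [P b]]] ^ [F [P ( [E [T [F [P b]]]] )]]]]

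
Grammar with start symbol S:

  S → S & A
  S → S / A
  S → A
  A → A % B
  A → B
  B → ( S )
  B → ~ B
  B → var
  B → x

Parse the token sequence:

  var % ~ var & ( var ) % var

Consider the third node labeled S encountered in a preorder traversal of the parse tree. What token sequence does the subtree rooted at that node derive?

[S [S [A [A [B var]] % [B ~ [B var]]]] & [A [A [B ( [S [A [B var]]] )]] % [B var]]]

var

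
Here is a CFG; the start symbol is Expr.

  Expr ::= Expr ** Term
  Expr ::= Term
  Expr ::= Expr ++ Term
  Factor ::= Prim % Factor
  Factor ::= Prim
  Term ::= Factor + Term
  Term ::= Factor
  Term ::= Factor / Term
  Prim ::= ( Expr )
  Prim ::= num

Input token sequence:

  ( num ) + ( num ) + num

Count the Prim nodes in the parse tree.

[Expr [Term [Factor [Prim ( [Expr [Term [Factor [Prim num]]]] )]] + [Term [Factor [Prim ( [Expr [Term [Factor [Prim num]]]] )]] + [Term [Factor [Prim num]]]]]]

5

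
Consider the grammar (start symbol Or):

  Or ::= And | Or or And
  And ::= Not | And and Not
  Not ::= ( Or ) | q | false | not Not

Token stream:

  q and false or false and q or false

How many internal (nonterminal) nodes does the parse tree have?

[Or [Or [Or [And [And [Not q]] and [Not false]]] or [And [And [Not false]] and [Not q]]] or [And [Not false]]]

13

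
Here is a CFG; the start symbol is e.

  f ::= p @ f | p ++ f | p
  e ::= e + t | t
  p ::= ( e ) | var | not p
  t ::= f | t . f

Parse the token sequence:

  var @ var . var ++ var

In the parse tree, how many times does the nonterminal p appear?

4

[e [t [t [f [p var] @ [f [p var]]]] . [f [p var] ++ [f [p var]]]]]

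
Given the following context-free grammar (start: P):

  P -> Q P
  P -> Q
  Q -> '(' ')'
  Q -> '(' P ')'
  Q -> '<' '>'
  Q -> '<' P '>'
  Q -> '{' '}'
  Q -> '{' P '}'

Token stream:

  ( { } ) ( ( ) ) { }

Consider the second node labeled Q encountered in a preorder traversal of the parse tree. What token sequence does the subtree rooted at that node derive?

[P [Q ( [P [Q { }]] )] [P [Q ( [P [Q ( )]] )] [P [Q { }]]]]

{ }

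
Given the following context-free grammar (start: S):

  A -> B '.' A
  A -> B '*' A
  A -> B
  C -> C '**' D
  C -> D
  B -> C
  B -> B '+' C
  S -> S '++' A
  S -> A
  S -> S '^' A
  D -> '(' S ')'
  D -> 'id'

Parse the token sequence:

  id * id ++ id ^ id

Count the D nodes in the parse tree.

[S [S [S [A [B [C [D id]]] * [A [B [C [D id]]]]]] ++ [A [B [C [D id]]]]] ^ [A [B [C [D id]]]]]

4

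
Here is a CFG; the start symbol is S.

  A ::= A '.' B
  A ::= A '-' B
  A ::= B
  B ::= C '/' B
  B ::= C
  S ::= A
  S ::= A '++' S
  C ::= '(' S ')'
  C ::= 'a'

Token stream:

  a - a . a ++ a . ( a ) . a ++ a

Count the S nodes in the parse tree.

4

[S [A [A [A [B [C a]]] - [B [C a]]] . [B [C a]]] ++ [S [A [A [A [B [C a]]] . [B [C ( [S [A [B [C a]]]] )]]] . [B [C a]]] ++ [S [A [B [C a]]]]]]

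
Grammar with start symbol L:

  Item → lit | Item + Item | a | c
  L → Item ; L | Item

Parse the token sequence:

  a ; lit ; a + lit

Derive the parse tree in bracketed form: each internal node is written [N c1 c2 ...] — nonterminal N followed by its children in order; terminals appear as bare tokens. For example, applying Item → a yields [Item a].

L
Item ; L
a ; L
a ; Item ; L
a ; lit ; L
a ; lit ; Item
a ; lit ; Item + Item
a ; lit ; a + Item
a ; lit ; a + lit

[L [Item a] ; [L [Item lit] ; [L [Item [Item a] + [Item lit]]]]]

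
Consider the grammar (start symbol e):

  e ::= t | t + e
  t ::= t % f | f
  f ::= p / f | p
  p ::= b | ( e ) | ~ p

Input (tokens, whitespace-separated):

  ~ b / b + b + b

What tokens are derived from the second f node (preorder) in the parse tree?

b

[e [t [f [p ~ [p b]] / [f [p b]]]] + [e [t [f [p b]]] + [e [t [f [p b]]]]]]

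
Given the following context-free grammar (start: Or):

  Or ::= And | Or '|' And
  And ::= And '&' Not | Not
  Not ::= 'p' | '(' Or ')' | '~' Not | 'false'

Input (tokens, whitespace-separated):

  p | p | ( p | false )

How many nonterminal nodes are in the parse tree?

15

[Or [Or [Or [And [Not p]]] | [And [Not p]]] | [And [Not ( [Or [Or [And [Not p]]] | [And [Not false]]] )]]]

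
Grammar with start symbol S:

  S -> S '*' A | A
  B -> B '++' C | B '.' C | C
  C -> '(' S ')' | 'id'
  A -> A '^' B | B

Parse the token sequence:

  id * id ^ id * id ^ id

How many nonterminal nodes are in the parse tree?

18

[S [S [S [A [B [C id]]]] * [A [A [B [C id]]] ^ [B [C id]]]] * [A [A [B [C id]]] ^ [B [C id]]]]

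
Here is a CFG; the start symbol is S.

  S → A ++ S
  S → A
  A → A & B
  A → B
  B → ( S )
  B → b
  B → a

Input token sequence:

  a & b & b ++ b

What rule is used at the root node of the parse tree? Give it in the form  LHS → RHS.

[S [A [A [A [B a]] & [B b]] & [B b]] ++ [S [A [B b]]]]

S → A ++ S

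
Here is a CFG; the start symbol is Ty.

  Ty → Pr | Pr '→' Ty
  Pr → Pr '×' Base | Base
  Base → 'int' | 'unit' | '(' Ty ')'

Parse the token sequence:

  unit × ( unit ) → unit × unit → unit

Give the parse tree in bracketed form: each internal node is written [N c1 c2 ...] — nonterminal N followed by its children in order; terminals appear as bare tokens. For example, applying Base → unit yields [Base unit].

Ty
Pr → Ty
Pr × Base → Ty
Base × Base → Ty
unit × Base → Ty
unit × ( Ty ) → Ty
unit × ( Pr ) → Ty
unit × ( Base ) → Ty
unit × ( unit ) → Ty
unit × ( unit ) → Pr → Ty
unit × ( unit ) → Pr × Base → Ty
unit × ( unit ) → Base × Base → Ty
unit × ( unit ) → unit × Base → Ty
unit × ( unit ) → unit × unit → Ty
unit × ( unit ) → unit × unit → Pr
unit × ( unit ) → unit × unit → Base
unit × ( unit ) → unit × unit → unit

[Ty [Pr [Pr [Base unit]] × [Base ( [Ty [Pr [Base unit]]] )]] → [Ty [Pr [Pr [Base unit]] × [Base unit]] → [Ty [Pr [Base unit]]]]]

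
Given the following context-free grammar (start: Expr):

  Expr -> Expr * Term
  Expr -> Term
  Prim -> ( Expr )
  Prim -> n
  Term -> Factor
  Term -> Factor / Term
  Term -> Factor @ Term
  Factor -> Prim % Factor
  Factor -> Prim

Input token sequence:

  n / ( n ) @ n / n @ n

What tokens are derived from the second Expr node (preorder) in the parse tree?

n

[Expr [Term [Factor [Prim n]] / [Term [Factor [Prim ( [Expr [Term [Factor [Prim n]]]] )]] @ [Term [Factor [Prim n]] / [Term [Factor [Prim n]] @ [Term [Factor [Prim n]]]]]]]]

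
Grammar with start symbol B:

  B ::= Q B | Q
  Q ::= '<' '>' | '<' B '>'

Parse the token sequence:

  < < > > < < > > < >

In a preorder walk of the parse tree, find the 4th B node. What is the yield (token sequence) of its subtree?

[B [Q < [B [Q < >]] >] [B [Q < [B [Q < >]] >] [B [Q < >]]]]

< >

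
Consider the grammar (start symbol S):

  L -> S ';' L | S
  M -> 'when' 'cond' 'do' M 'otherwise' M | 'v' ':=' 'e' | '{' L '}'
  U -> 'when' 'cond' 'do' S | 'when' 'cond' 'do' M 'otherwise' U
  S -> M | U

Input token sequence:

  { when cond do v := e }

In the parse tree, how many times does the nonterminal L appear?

[S [M { [L [S [U when cond do [S [M v := e]]]]] }]]

1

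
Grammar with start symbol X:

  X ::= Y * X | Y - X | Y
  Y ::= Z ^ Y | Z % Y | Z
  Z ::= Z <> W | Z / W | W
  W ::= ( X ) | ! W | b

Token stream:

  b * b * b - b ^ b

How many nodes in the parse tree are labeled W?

5

[X [Y [Z [W b]]] * [X [Y [Z [W b]]] * [X [Y [Z [W b]]] - [X [Y [Z [W b]] ^ [Y [Z [W b]]]]]]]]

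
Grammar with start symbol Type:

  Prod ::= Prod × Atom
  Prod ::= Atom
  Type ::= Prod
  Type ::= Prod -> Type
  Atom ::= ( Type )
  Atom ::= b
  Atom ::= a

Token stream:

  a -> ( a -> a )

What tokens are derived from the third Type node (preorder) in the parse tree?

[Type [Prod [Atom a]] -> [Type [Prod [Atom ( [Type [Prod [Atom a]] -> [Type [Prod [Atom a]]]] )]]]]

a -> a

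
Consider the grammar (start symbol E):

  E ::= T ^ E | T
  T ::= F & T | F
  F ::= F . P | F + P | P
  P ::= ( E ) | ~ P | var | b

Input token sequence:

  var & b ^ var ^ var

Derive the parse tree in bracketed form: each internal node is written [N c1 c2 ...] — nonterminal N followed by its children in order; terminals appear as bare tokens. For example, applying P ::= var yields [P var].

E
T ^ E
F & T ^ E
P & T ^ E
var & T ^ E
var & F ^ E
var & P ^ E
var & b ^ E
var & b ^ T ^ E
var & b ^ F ^ E
var & b ^ P ^ E
var & b ^ var ^ E
var & b ^ var ^ T
var & b ^ var ^ F
var & b ^ var ^ P
var & b ^ var ^ var

[E [T [F [P var]] & [T [F [P b]]]] ^ [E [T [F [P var]]] ^ [E [T [F [P var]]]]]]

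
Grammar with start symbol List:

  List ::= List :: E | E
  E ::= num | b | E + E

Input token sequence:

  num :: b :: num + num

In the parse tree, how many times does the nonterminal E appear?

5

[List [List [List [E num]] :: [E b]] :: [E [E num] + [E num]]]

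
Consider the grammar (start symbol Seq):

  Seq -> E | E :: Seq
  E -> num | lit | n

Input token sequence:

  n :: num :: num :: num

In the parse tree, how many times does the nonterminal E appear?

[Seq [E n] :: [Seq [E num] :: [Seq [E num] :: [Seq [E num]]]]]

4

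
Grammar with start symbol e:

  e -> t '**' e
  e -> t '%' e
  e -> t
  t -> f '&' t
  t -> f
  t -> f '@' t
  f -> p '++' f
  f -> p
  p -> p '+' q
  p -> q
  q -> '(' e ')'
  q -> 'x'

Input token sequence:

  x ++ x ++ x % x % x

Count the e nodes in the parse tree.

[e [t [f [p [q x]] ++ [f [p [q x]] ++ [f [p [q x]]]]]] % [e [t [f [p [q x]]]] % [e [t [f [p [q x]]]]]]]

3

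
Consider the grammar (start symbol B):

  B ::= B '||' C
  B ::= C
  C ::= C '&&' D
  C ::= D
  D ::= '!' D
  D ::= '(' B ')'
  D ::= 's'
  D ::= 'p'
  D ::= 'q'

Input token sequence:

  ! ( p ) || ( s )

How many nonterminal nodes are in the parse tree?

[B [B [C [D ! [D ( [B [C [D p]]] )]]]] || [C [D ( [B [C [D s]]] )]]]

13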